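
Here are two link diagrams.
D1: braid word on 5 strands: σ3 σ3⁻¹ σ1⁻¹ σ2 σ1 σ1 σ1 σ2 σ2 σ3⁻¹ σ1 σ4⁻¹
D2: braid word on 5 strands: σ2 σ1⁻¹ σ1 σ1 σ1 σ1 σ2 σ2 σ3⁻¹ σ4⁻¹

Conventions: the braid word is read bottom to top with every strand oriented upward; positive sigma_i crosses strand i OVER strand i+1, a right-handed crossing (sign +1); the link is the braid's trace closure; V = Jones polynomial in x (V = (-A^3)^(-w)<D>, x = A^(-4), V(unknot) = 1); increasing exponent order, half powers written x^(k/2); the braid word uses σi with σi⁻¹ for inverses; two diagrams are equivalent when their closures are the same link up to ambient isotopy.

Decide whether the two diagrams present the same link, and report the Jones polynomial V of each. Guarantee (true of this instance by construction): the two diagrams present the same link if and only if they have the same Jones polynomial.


same link: yes
V(D1) = x^2 + 2x^4 - 2x^5 + x^6 - 2x^7 + x^8  [12 crossings, <D> = A^-20 - 2A^-16 + A^-12 - 2A^-8 + 2A^-4 + A^4, w = +4]
D2 (bracket A^-20 - 2A^-16 + A^-12 - 2A^-8 + 2A^-4 + A^4; 10 crossings at w = +4): V = x^2 + 2x^4 - 2x^5 + x^6 - 2x^7 + x^8
note: from 12 to 10 crossings by R-moves: one link, two diagrams


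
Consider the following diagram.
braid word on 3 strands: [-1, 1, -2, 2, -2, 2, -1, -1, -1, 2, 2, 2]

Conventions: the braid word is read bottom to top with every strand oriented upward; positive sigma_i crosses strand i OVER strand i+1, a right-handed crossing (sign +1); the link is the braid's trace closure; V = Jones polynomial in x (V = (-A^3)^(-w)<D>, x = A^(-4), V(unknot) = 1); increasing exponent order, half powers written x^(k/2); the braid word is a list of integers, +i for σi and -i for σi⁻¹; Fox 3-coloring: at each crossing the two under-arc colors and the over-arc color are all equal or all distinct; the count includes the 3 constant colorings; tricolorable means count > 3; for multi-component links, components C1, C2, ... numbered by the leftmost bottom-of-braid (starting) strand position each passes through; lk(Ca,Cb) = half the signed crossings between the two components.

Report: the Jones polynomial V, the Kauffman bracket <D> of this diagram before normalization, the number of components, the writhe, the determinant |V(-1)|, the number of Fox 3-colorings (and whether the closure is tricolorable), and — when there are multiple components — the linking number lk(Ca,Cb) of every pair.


Jones polynomial: V(x) = -x^-3 + x^-2 - x^-1 + 3 - x + x^2 - x^3
<D> = -A^-12 + A^-8 - A^-4 + 3 - A^4 + A^8 - A^12; writhe 0
components 1, writhe 0 (12 crossings)
3-colorings: 27 of 3^12, det 9 — tricolorable
note: |V(-1)| = 9: so tricolorable, since 3 divides 9


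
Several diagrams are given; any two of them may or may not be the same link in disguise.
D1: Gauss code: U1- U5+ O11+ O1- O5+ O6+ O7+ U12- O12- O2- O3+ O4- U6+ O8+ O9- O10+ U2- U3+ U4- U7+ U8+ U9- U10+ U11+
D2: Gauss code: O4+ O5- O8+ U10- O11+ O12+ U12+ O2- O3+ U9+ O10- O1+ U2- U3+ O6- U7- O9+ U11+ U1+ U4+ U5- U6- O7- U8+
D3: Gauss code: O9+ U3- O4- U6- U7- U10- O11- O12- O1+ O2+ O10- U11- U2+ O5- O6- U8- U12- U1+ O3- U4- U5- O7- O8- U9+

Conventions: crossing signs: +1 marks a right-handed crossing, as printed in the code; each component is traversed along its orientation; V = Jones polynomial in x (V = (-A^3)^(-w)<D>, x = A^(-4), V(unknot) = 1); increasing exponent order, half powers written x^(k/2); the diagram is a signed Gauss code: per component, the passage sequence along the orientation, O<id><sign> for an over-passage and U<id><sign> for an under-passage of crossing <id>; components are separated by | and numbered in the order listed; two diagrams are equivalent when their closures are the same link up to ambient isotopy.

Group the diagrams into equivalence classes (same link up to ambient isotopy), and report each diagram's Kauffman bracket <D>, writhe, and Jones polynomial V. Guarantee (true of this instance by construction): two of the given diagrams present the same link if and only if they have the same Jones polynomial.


equivalence classes: {D1} | {D2} | {D3}
D1 (bracket A^6; 12 crossings at w = +2): V = 1
D2 (bracket A^-2 - A^2 + A^6 - A^10 + A^14; 12 crossings at w = +2): V = x^-2 - x^-1 + 1 - x + x^2
D3 (bracket A^-10 + A^-2 - A^2 + A^6 - A^10; 12 crossings at w = -6): V = -x^-7 + x^-6 - x^-5 + x^-4 + x^-2
key observation: 3 values of V(x) split the 3 diagrams


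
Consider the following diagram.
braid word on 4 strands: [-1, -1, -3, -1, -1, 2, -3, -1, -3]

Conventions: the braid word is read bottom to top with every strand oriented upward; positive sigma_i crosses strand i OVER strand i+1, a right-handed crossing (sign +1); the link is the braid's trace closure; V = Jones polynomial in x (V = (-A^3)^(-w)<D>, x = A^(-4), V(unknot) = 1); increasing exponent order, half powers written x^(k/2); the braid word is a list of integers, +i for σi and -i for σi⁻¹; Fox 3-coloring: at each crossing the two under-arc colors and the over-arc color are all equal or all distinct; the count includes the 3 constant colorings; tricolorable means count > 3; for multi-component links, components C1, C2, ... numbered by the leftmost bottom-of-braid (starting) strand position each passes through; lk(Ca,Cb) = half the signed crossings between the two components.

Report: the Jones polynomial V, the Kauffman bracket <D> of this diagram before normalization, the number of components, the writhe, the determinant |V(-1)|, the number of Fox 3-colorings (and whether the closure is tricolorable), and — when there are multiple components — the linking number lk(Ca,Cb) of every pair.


V = x^-11 - 2x^-10 + 2x^-9 - 3x^-8 + 2x^-7 - 2x^-6 + 2x^-5 + x^-3
<D> = -A^-9 - 2A^-1 + 2A^3 - 2A^7 + 3A^11 - 2A^15 + 2A^19 - A^23 (w = -7)
1 component over 9 crossings, w = -7
9 Fox colorings among 3^9, |V(-1)| = 15: tricolorable
why: the span of V is 8, forcing >= 8 crossings in any diagram


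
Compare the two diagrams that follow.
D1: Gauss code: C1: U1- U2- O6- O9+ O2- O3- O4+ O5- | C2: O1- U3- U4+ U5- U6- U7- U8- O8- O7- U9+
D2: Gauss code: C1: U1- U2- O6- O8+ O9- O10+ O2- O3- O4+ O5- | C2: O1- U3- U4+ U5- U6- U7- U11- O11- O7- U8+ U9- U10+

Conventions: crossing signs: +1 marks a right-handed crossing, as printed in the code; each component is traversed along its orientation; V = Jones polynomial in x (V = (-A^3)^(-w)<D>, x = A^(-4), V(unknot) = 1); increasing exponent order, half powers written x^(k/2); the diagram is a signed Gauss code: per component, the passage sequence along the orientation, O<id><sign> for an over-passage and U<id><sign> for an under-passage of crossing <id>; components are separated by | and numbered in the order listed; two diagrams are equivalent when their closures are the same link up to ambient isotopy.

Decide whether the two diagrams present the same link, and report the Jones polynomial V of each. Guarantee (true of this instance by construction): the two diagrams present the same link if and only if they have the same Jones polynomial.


equivalent: yes
V(D1) = -x^(-5/2) - x^(-1/2)  (w -5, c 9, <D> = A^-13 + A^-5)
D2 (bracket A^-13 + A^-5; 11 crossings at w = -5): V = -x^(-5/2) - x^(-1/2)
why: one V(x) for all 2 diagrams — one class (guaranteed)


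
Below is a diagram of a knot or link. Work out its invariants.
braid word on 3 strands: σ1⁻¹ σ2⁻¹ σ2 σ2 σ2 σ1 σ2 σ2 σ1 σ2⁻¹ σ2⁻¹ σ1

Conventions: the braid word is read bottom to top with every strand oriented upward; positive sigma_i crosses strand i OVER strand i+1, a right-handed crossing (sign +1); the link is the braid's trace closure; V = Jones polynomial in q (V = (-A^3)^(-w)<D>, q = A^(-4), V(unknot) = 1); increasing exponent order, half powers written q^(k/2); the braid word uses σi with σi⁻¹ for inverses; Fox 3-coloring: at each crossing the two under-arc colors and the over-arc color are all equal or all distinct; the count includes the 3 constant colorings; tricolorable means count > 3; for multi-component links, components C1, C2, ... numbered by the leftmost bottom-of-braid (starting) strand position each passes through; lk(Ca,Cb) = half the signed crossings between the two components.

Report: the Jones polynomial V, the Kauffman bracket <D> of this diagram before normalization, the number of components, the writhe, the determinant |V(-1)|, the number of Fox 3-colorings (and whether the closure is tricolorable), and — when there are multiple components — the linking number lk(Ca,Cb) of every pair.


V(q) = q + 2q^3 + q^5
bracket: A^-8 + 2 + A^8, w = +4
3 components, writhe +4, over 12 crossings
lk(C1,C2) = +1
linking number lk(C1,C3) = 0
lk(C2,C3): +1
det 4, colorings 3 of 3^12 — not tricolorable
observation: the 3 component pairs carry total linking +2


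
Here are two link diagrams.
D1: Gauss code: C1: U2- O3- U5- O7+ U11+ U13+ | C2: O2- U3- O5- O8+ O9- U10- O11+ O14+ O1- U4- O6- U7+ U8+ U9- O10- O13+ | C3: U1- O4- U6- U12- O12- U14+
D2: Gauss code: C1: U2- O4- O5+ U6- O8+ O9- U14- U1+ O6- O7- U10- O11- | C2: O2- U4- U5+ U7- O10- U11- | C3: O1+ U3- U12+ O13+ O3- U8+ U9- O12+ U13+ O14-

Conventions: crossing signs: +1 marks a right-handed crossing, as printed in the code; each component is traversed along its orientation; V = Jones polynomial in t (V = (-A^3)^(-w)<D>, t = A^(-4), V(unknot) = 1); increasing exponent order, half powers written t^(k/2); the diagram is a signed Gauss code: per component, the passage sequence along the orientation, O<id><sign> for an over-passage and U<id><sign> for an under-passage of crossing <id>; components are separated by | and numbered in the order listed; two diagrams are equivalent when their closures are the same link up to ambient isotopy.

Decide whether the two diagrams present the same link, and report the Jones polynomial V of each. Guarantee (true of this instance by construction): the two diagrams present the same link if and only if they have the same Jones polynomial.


equivalent: no
V(D1) = -t^-6 + 2t^-5 - 2t^-4 + 4t^-3 - 2t^-2 + 3t^-1 - 1 + t  (w -4, c 14, <D> = A^-16 - A^-12 + 3A^-8 - 2A^-4 + 4 - 2A^4 + 2A^8 - A^12)
V(D2) = t^-6 + t^-3 + t^-2 + t^-1  (w -4, c 14, <D> = A^-8 + A^-4 + 1 + A^12)
why: V(t) takes 2 values over 2 diagrams, fixing the grouping


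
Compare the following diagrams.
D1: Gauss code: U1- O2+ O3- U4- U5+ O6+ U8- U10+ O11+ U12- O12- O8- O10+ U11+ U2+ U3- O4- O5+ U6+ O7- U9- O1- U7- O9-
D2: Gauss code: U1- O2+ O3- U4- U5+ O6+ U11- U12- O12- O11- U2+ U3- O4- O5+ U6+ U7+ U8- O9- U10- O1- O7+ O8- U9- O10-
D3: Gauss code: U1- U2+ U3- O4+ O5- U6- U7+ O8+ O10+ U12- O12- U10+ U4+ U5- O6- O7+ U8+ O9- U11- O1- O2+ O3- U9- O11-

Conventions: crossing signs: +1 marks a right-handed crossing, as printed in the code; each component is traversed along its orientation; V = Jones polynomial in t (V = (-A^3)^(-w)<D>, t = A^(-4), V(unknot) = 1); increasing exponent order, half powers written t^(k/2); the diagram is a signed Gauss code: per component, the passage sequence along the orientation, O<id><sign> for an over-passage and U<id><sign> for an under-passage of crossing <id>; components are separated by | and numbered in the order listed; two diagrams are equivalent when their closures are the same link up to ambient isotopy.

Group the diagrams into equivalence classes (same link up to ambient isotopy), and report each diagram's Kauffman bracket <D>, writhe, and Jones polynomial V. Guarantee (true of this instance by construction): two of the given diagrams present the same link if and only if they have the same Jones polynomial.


equivalence classes: {D1, D2, D3}
D1 (bracket A^-2 + A^6 - A^10; 12 crossings at w = -2): V = -t^-4 + t^-3 + t^-1
V(D2) = -t^-4 + t^-3 + t^-1  [12 crossings, <D> = A^-8 + 1 - A^4, w = -4]
V(D3) = -t^-4 + t^-3 + t^-1  [12 crossings, <D> = A^-2 + A^6 - A^10, w = -2]
key observation: all 3 diagrams share one V(t), hence one class


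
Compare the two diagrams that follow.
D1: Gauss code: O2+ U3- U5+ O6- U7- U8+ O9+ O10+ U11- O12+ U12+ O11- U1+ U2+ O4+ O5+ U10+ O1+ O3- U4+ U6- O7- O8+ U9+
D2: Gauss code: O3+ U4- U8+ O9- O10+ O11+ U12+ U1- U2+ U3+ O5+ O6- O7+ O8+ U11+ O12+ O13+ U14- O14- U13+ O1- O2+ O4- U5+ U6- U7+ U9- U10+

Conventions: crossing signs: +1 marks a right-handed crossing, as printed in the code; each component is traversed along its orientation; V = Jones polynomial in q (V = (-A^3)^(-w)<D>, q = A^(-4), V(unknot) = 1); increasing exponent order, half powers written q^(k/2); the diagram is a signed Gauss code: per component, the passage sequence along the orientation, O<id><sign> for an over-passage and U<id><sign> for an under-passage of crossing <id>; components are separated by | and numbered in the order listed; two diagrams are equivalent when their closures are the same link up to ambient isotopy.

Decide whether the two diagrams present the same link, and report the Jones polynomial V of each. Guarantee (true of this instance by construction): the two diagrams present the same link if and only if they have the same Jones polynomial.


equivalent: yes
V(D1) = q - q^2 + 2q^3 - q^4 + q^5 - q^6  (w +4, c 12, <D> = -A^-12 + A^-8 - A^-4 + 2 - A^4 + A^8)
D2 (bracket -A^-12 + A^-8 - A^-4 + 2 - A^4 + A^8; 14 crossings at w = +4): V = q - q^2 + 2q^3 - q^4 + q^5 - q^6
why: all 2 diagrams share one V(q), hence one class


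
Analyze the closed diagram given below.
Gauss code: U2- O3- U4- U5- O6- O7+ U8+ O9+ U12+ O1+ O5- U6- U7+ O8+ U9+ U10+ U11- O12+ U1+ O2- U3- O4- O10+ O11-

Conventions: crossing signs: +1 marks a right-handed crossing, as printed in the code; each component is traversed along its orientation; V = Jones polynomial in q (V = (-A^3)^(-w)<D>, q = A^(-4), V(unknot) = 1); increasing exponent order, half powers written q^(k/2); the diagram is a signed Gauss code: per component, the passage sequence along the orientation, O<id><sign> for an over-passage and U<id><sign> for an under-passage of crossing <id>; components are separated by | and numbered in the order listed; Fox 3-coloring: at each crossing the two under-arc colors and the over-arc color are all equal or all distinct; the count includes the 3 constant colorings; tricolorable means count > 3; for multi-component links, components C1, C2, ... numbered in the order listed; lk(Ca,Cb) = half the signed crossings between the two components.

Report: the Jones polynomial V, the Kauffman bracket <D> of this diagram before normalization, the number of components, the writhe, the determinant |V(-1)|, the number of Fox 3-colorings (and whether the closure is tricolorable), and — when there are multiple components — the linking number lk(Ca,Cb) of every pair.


V(q) = -q^-3 + q^-2 - q^-1 + 3 - q + q^2 - q^3
bracket: -A^-12 + A^-8 - A^-4 + 3 - A^4 + A^8 - A^12, w = 0
1 component, writhe 0, over 12 crossings
det 9, colorings 27 of 3^12 — tricolorable
observation: w = 0 shifts under R1 moves; the (-A^3)^(0) factor cancels that in V


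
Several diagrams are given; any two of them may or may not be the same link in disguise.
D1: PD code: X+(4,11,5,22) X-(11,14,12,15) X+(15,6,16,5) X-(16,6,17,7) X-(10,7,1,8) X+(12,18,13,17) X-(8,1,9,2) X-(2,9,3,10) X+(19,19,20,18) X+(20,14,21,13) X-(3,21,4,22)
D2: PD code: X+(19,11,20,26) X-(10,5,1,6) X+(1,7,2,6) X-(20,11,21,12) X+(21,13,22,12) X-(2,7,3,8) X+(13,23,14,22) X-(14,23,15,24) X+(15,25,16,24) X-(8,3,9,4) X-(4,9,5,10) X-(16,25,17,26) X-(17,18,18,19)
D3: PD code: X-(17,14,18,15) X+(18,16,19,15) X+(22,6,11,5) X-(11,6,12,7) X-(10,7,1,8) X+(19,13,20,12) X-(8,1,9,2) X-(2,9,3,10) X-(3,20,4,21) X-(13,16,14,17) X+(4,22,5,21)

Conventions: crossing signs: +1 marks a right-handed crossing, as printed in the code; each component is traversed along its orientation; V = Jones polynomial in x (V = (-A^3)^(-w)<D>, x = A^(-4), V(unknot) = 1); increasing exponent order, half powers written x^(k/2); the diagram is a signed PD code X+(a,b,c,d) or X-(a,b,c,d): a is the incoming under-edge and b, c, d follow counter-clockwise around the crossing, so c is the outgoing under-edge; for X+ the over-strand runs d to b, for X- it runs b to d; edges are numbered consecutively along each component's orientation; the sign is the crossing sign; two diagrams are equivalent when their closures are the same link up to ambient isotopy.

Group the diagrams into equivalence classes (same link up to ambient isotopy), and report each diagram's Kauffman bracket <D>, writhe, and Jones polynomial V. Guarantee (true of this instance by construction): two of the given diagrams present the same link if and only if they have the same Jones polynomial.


grouping into links: {D1, D2, D3}
V(D1) = x^(-9/2) - x^(-5/2) - x^(-3/2) - x^(-1/2)  (w -1, c 11, <D> = A^-1 + A^3 + A^7 - A^15)
V(D2) = x^(-9/2) - x^(-5/2) - x^(-3/2) - x^(-1/2)  [13 crossings, <D> = A^-7 + A^-3 + A - A^9, w = -3]
V(D3) = x^(-9/2) - x^(-5/2) - x^(-3/2) - x^(-1/2)  (w -3, c 11, <D> = A^-7 + A^-3 + A - A^9)
key observation: all 3 diagrams share one V(x), hence one class


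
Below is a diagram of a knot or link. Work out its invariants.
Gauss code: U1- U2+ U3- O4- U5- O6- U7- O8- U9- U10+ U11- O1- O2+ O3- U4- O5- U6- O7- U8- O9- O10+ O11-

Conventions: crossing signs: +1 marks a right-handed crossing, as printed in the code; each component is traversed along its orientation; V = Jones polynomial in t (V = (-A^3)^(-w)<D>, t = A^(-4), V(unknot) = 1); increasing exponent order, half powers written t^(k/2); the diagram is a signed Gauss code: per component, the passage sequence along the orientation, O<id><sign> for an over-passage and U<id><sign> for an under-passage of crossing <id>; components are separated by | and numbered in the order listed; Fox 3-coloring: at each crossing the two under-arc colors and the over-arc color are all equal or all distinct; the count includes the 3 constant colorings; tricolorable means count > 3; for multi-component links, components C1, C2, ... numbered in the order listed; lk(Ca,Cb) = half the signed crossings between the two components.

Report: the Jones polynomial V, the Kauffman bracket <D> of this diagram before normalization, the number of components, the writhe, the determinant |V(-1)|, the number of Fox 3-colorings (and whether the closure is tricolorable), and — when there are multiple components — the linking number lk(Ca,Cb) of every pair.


V = -t^-10 + t^-9 - t^-8 + t^-7 - t^-6 + t^-5 + t^-3
<D> = -A^-9 - A^-1 + A^3 - A^7 + A^11 - A^15 + A^19 (w = -7)
1 component over 11 crossings, w = -7
3 Fox colorings among 3^11, |V(-1)| = 7: not tricolorable
why: |V(-1)| = 7: so not tricolorable, since 3 does not divide 7


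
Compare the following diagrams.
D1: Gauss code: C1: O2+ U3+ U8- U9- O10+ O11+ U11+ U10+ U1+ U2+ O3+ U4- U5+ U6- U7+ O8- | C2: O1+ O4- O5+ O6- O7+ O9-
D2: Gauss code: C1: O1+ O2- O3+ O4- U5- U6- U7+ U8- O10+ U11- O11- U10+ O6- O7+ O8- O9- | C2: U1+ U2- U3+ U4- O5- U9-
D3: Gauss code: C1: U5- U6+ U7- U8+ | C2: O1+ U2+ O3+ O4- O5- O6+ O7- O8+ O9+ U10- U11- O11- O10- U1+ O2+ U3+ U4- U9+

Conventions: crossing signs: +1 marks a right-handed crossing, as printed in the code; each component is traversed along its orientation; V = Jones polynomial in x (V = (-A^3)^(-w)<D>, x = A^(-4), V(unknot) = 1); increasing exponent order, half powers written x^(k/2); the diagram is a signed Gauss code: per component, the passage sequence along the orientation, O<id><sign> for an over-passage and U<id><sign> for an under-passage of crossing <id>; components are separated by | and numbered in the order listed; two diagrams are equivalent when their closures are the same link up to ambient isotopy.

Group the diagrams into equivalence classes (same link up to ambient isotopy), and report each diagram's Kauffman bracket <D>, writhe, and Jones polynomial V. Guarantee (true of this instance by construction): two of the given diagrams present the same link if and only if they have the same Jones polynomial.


equivalence classes: {D1} | {D2} | {D3}
D1 (bracket A^7 + A^11; 11 crossings at w = +3): V = -x^(-1/2) - x^(1/2)
D2 (bracket A^-7 + A; 11 crossings at w = -3): V = -x^(-5/2) - x^(-1/2)
V(D3) = -x^(1/2) - x^(3/2) - x^(5/2) + x^(9/2)  [11 crossings, <D> = -A^-15 + A^-7 + A^-3 + A, w = +1]
key observation: 3 classes among 3 diagrams; unequal V(x) rules out equality


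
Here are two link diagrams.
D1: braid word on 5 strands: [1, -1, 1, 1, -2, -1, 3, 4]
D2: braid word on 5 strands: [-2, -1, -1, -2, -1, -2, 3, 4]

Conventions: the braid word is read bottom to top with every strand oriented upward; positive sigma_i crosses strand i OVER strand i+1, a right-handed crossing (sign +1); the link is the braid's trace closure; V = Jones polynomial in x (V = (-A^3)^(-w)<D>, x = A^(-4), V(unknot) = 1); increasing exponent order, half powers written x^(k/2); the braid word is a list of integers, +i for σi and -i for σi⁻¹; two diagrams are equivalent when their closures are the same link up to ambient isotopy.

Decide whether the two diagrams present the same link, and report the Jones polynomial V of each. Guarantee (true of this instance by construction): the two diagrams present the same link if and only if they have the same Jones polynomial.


equivalent: no
V(D1) = 1  (w +2, c 8, <D> = A^6)
V(D2) = -x^-7 + x^-6 - x^-5 + x^-4 + x^-2  [8 crossings, <D> = A^-4 + A^4 - A^8 + A^12 - A^16, w = -4]
key observation: 2 values of V(x) split the 2 diagrams


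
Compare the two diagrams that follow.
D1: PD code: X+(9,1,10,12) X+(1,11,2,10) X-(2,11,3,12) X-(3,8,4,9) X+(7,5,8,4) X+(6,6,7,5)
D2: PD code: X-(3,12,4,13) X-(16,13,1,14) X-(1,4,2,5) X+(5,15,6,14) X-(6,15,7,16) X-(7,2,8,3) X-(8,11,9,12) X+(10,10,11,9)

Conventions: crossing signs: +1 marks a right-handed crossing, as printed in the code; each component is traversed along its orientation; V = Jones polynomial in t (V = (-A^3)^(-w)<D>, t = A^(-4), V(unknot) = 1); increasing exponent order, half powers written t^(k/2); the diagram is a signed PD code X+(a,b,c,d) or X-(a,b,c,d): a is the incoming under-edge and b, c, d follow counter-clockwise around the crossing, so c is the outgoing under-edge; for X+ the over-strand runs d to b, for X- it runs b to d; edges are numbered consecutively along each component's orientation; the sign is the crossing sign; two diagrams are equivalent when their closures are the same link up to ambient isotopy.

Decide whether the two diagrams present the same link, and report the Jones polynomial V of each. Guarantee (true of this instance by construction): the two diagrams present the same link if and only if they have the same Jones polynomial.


same link: no
V(D1) = 1  [6 crossings, <D> = A^6, w = +2]
V(D2) = -t^-4 + t^-3 + t^-1  [8 crossings, <D> = A^-8 + 1 - A^4, w = -4]
insight: comparing 2 Jones polynomials yields 2 groups


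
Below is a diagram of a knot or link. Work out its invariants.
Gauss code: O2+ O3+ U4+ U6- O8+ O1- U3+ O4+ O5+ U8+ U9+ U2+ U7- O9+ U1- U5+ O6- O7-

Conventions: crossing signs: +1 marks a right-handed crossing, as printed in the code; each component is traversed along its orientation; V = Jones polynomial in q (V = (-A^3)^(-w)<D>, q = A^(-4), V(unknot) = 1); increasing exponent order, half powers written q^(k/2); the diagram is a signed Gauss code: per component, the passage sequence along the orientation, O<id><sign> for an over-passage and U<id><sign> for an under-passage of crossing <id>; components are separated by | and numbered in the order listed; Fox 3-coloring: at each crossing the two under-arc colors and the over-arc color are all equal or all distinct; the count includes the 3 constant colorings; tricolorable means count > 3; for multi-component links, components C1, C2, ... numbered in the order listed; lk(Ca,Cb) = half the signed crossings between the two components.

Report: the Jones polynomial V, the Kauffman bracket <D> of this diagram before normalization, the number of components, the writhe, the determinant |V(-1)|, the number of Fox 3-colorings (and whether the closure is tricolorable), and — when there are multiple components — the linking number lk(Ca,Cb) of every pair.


Jones polynomial: V(q) = 1
<D> = -A^9; writhe +3
components 1, writhe +3 (9 crossings)
3-colorings: 3 of 3^9, det 1 — not tricolorable
note: |V(-1)| = 1: so not tricolorable, since 3 does not divide 1


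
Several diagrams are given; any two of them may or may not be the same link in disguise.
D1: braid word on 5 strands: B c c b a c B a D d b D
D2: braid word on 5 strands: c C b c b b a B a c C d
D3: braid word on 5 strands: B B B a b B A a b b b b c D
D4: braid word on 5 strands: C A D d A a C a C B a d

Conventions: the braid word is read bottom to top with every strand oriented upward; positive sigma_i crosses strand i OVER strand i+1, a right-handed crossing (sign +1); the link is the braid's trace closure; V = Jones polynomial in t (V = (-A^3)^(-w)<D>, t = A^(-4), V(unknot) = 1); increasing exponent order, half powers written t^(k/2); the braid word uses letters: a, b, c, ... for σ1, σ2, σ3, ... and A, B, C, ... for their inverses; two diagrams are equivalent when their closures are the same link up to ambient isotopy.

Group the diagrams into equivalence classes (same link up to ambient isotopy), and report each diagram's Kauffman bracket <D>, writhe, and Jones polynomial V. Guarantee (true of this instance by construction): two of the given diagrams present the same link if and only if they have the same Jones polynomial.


grouping into links: {D1, D2} | {D3} | {D4}
V(D1) = t - t^2 + 2t^3 - t^4 + t^5 - t^6  (w +4, c 12, <D> = -A^-12 + A^-8 - A^-4 + 2 - A^4 + A^8)
V(D2) = t - t^2 + 2t^3 - t^4 + t^5 - t^6  [12 crossings, <D> = -A^-6 + A^-2 - A^2 + 2A^6 - A^10 + A^14, w = +6]
D3 (bracket A^6; 14 crossings at w = +2): V = 1
V(D4) = -t^-4 + t^-3 + t^-1  (w -2, c 12, <D> = A^-2 + A^6 - A^10)
why: 3 values of V(t) split the 4 diagrams


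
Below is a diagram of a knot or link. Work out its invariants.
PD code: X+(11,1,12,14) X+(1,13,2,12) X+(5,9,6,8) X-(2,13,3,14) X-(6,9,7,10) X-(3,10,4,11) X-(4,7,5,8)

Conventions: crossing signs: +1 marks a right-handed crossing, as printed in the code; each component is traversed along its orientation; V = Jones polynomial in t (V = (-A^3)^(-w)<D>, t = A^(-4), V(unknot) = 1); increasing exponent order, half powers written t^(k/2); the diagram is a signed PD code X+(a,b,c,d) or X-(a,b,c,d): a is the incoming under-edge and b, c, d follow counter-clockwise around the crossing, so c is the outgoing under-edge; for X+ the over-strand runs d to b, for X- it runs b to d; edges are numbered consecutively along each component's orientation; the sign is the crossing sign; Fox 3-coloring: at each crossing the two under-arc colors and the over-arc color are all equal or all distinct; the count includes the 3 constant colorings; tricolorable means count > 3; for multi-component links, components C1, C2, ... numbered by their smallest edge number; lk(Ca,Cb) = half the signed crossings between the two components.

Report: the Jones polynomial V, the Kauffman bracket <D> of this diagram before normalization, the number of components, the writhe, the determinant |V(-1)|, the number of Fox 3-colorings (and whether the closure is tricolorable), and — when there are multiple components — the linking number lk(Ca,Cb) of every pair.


V(t) = 1
bracket: -A^-3, w = -1
1 component, writhe -1, over 7 crossings
det 1, colorings 3 of 3^7 — not tricolorable
observation: w = -1 (over 7 crossings) is diagram-only; (-A^3)^(1) removes it from V


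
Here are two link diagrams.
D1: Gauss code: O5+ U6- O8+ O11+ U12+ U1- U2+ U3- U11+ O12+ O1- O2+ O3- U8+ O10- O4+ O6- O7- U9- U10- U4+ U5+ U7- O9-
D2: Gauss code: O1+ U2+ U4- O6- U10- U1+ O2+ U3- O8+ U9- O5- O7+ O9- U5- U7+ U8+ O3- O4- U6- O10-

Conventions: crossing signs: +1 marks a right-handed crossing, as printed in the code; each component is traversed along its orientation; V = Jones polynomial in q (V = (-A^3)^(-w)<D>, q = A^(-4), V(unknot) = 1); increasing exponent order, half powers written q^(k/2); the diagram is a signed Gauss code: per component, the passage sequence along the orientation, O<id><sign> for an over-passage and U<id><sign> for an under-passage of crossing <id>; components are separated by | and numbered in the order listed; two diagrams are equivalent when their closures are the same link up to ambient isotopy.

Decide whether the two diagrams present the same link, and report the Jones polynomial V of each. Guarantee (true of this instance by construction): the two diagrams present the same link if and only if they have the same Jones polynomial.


same link: yes
V(D1) = 1  [12 crossings, <D> = 1, w = 0]
V(D2) = 1  (w -2, c 10, <D> = A^-6)
note: all 2 diagrams share one V(q), hence one class


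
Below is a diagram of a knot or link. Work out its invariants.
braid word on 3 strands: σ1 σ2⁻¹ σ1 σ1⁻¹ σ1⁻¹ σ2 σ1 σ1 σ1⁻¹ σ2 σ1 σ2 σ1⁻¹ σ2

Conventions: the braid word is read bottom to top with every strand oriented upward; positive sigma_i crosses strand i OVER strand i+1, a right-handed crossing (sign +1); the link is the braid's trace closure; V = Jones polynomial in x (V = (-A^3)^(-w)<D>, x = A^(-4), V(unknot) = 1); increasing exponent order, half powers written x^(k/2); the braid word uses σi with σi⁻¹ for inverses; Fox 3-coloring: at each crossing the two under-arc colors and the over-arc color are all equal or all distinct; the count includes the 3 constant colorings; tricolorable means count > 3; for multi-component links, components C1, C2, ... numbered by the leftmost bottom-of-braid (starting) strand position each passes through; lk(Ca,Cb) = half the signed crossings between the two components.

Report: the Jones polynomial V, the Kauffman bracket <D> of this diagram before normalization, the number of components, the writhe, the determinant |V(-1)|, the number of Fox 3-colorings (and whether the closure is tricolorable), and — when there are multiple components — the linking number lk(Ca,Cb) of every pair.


V = x - x^2 + 2x^3 - x^4 + x^5 - x^6
<D> = -A^-12 + A^-8 - A^-4 + 2 - A^4 + A^8 (w = +4)
1 component over 14 crossings, w = +4
3 Fox colorings among 3^14, |V(-1)| = 7: not tricolorable
why: inverse pairs cancel, leaving σ1 σ2⁻¹ σ1⁻¹ σ2 σ1 σ2 σ1 σ2 σ1⁻¹ σ2


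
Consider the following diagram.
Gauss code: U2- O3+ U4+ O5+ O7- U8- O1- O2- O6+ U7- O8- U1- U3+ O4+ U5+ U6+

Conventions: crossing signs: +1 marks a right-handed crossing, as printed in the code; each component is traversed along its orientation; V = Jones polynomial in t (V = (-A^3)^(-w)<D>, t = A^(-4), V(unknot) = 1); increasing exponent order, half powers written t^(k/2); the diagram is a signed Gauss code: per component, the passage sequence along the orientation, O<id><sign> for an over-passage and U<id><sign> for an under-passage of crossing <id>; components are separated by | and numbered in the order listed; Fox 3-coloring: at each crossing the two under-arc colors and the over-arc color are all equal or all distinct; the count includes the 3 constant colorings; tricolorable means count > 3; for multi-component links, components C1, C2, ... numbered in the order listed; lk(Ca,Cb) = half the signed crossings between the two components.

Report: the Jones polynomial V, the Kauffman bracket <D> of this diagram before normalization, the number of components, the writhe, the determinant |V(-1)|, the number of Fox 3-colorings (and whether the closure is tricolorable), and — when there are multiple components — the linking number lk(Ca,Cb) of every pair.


V(t) = -t^-3 + t^-2 - t^-1 + 3 - t + t^2 - t^3
bracket: -A^-12 + A^-8 - A^-4 + 3 - A^4 + A^8 - A^12, w = 0
1 component, writhe 0, over 8 crossings
det 9, colorings 27 of 3^8 — tricolorable
observation: det 9 = |V(-1)|; divisible by 3, so tricolorable


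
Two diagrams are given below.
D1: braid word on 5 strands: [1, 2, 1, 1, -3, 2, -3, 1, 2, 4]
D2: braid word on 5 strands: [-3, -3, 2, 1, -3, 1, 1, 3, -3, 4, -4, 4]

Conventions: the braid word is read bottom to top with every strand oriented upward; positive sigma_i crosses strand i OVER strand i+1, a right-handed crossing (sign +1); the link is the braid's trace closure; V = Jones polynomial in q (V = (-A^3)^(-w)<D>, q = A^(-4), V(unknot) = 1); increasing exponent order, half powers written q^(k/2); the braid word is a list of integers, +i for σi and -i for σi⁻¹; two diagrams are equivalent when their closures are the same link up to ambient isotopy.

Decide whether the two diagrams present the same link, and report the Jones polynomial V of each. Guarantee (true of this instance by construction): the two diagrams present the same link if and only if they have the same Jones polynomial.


equivalent: no
D1 (bracket -A^-10 + 2A^-6 - 2A^-2 + 2A^2 - 2A^6 + 2A^10 - A^14 + A^18; 10 crossings at w = +6): V = 1 - q + 2q^2 - 2q^3 + 2q^4 - 2q^5 + 2q^6 - q^7
V(D2) = -q^-3 + q^-2 - q^-1 + 3 - q + q^2 - q^3  (w +2, c 12, <D> = -A^-6 + A^-2 - A^2 + 3A^6 - A^10 + A^14 - A^18)
key observation: comparing 2 Jones polynomials yields 2 groups


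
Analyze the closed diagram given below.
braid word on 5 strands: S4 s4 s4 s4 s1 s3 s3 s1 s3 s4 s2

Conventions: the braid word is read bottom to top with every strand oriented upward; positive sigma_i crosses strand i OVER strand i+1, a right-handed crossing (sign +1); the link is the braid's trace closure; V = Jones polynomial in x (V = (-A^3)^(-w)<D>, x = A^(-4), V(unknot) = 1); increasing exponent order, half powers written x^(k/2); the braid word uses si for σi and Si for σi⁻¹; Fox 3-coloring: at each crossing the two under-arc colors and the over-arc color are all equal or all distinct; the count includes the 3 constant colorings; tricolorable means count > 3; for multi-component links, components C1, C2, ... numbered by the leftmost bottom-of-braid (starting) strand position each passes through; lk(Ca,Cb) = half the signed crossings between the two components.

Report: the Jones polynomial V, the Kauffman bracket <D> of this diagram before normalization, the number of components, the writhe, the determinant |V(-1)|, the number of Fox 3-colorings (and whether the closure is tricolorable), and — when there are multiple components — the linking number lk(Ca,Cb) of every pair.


V = -x^(5/2) - 3x^(9/2) + 2x^(11/2) - 3x^(13/2) + 4x^(15/2) - 2x^(17/2) + 2x^(19/2) - x^(21/2)
<D> = A^-15 - 2A^-11 + 2A^-7 - 4A^-3 + 3A - 2A^5 + 3A^9 + A^17 (w = +9)
2 components over 11 crossings, w = +9
lk(C1,C2): +1
27 Fox colorings among 3^11, |V(-1)| = 18: tricolorable
why: the 1 component pair carries total linking +1


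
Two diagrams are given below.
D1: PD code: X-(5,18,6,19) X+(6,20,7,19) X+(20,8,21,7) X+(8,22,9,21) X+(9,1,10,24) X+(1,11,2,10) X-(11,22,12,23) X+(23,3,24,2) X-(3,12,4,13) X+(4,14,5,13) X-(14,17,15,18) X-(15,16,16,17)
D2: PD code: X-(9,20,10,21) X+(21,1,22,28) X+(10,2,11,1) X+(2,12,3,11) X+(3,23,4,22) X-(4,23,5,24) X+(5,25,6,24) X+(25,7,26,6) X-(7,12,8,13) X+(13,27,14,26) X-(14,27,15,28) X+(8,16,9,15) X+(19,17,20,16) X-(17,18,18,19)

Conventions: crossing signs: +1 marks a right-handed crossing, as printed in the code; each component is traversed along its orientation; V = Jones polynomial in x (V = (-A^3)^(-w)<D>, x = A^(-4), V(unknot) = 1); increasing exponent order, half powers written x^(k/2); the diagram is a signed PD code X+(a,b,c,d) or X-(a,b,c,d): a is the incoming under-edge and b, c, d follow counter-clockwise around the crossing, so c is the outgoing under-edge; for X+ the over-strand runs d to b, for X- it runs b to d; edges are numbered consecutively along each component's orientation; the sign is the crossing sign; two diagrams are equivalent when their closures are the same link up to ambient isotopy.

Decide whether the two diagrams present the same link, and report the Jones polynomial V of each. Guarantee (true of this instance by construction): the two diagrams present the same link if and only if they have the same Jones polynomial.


equivalent: yes
V(D1) = x - x^2 + 2x^3 - x^4 + x^5 - x^6  (w +2, c 12, <D> = -A^-18 + A^-14 - A^-10 + 2A^-6 - A^-2 + A^2)
D2 (bracket -A^-12 + A^-8 - A^-4 + 2 - A^4 + A^8; 14 crossings at w = +4): V = x - x^2 + 2x^3 - x^4 + x^5 - x^6
why: Reidemeister moves carry D1 (12 crossings) to D2 (14)


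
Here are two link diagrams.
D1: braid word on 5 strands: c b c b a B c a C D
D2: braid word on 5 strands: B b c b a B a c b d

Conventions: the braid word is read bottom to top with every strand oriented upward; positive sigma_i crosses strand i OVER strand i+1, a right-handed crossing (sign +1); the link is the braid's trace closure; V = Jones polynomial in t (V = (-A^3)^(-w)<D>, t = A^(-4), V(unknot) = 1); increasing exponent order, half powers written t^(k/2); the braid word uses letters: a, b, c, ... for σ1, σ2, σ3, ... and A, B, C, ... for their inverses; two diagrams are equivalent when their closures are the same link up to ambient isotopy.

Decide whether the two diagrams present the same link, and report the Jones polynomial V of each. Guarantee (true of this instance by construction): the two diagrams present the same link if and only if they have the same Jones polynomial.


equivalent: yes
V(D1) = t - t^2 + 2t^3 - t^4 + t^5 - t^6  (w +4, c 10, <D> = -A^-12 + A^-8 - A^-4 + 2 - A^4 + A^8)
D2 (bracket -A^-6 + A^-2 - A^2 + 2A^6 - A^10 + A^14; 10 crossings at w = +6): V = t - t^2 + 2t^3 - t^4 + t^5 - t^6
why: all 2 diagrams share one V(t), hence one class


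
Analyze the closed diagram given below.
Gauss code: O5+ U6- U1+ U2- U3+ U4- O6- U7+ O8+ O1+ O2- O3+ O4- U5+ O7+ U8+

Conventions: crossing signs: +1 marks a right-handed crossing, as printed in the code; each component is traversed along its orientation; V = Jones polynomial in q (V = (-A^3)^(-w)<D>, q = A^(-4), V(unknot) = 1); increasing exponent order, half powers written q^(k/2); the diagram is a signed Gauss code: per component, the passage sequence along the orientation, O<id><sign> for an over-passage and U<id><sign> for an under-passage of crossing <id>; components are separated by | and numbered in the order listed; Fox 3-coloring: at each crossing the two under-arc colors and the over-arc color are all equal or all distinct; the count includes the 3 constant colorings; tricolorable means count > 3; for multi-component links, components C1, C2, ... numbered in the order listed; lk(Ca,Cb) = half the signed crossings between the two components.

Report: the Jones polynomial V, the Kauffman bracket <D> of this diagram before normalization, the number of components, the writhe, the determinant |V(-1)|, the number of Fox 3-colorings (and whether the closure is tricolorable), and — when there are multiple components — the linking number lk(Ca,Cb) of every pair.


V = q + q^3 - q^4
<D> = -A^-10 + A^-6 + A^2 (w = +2)
1 component over 8 crossings, w = +2
9 Fox colorings among 3^8, |V(-1)| = 3: tricolorable
why: w = +2 (over 8 crossings) is diagram-only; (-A^3)^(-2) removes it from V


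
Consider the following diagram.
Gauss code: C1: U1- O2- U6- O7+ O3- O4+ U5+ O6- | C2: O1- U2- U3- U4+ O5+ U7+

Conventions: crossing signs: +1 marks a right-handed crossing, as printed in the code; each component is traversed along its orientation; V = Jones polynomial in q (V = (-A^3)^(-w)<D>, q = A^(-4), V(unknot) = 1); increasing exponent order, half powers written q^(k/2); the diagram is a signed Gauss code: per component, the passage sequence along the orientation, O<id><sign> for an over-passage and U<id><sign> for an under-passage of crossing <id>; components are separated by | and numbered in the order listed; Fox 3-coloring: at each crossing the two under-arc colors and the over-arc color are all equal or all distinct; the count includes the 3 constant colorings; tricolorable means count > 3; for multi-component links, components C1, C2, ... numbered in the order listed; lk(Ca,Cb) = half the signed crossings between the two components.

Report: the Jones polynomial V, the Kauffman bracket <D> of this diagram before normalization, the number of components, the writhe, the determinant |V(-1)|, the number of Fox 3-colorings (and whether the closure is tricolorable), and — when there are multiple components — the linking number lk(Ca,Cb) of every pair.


V = q^(-7/2) - 2q^(-5/2) + q^(-3/2) - 2q^(-1/2) + q^(1/2) - q^(3/2)
<D> = A^-9 - A^-5 + 2A^-1 - A^3 + 2A^7 - A^11 (w = -1)
2 components over 7 crossings, w = -1
lk(C1,C2): 0
3 Fox colorings among 3^7, |V(-1)| = 8: not tricolorable
why: w = -1 (over 7 crossings) is diagram-only; (-A^3)^(1) removes it from V
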